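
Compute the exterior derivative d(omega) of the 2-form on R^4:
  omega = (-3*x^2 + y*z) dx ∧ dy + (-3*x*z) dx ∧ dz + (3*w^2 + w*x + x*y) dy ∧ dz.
d(omega) = (w + 2*y) dx ∧ dy ∧ dz + (6*w + x) dy ∧ dz ∧ dw

For a 2-form omega = sum_{i<j} g_{ij} dx_i ∧ dx_j, the exterior derivative is
  d(omega) = sum_{i<j} d(g_{ij}) ∧ dx_i ∧ dx_j = sum_{i<j, k} (∂g_{ij}/∂x_k) dx_k ∧ dx_i ∧ dx_j.
Expand each term, using dx_k ∧ dx_i ∧ dx_j = sgn(permutation) dx_{(a)} ∧ dx_{(b)} ∧ dx_{(c)} with (a < b < c) sorted:
  d(-3*x^2 + y*z) includes (∂/∂z)(-3*x^2 + y*z) dz = (y) dz, which multiplied by dx ∧ dy gives (y) dx ∧ dy ∧ dz
  d(3*w^2 + w*x + x*y) includes (∂/∂x)(3*w^2 + w*x + x*y) dx = (w + y) dx, which multiplied by dy ∧ dz gives (w + y) dx ∧ dy ∧ dz
  d(3*w^2 + w*x + x*y) includes (∂/∂w)(3*w^2 + w*x + x*y) dw = (6*w + x) dw, which multiplied by dy ∧ dz gives (6*w + x) dy ∧ dz ∧ dw
Collecting like 3-forms: d(omega) = (w + 2*y) dx ∧ dy ∧ dz + (6*w + x) dy ∧ dz ∧ dw.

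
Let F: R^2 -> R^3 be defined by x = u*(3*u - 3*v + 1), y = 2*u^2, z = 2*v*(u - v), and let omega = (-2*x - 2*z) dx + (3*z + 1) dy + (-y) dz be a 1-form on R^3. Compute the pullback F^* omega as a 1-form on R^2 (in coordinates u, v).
F^* omega = (-36*u^3 + 50*u^2*v - 18*u^2 - 6*u*v^2 + 8*u*v + 2*u - 12*v^3 + 4*v^2) du + (2*u*(7*u^2 + u*v + 3*u - 6*v^2)) dv

Using F^*(f dg) = (f ∘ F) d(g ∘ F), substitute each coordinate x_i by F_i(u, v) in f_i, and replace dx_i by d F_i = (∂F_i/∂u) du + (∂F_i/∂v) dv.
  For the x component: f_1(F) = -6*u^2 + 2*u*v - 2*u + 4*v^2; d F_1 = (6*u - 3*v + 1) du + (-3*u) dv
  For the y component: f_2(F) = 6*u*v - 6*v^2 + 1; d F_2 = (4*u) du + (0) dv
  For the z component: f_3(F) = -2*u^2; d F_3 = (2*v) du + (2*u - 4*v) dv
Combining and collecting du, dv coefficients:
  coeff of du: -36*u^3 + 50*u^2*v - 18*u^2 - 6*u*v^2 + 8*u*v + 2*u - 12*v^3 + 4*v^2
  coeff of dv: 2*u*(7*u^2 + u*v + 3*u - 6*v^2)
F^* omega = (-36*u^3 + 50*u^2*v - 18*u^2 - 6*u*v^2 + 8*u*v + 2*u - 12*v^3 + 4*v^2) du + (2*u*(7*u^2 + u*v + 3*u - 6*v^2)) dv.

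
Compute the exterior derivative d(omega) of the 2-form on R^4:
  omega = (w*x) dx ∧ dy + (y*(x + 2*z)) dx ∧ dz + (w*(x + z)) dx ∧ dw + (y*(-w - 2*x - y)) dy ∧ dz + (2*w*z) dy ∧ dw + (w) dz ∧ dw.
d(omega) = (x) dx ∧ dy ∧ dw + (-x - 2*y - 2*z) dx ∧ dy ∧ dz + (-w) dx ∧ dz ∧ dw + (-2*w - y) dy ∧ dz ∧ dw

For a 2-form omega = sum_{i<j} g_{ij} dx_i ∧ dx_j, the exterior derivative is
  d(omega) = sum_{i<j} d(g_{ij}) ∧ dx_i ∧ dx_j = sum_{i<j, k} (∂g_{ij}/∂x_k) dx_k ∧ dx_i ∧ dx_j.
Expand each term, using dx_k ∧ dx_i ∧ dx_j = sgn(permutation) dx_{(a)} ∧ dx_{(b)} ∧ dx_{(c)} with (a < b < c) sorted:
  d(w*x) includes (∂/∂w)(w*x) dw = (x) dw, which multiplied by dx ∧ dy gives (x) dx ∧ dy ∧ dw
  d(y*(x + 2*z)) includes (∂/∂y)(y*(x + 2*z)) dy = (x + 2*z) dy, which multiplied by dx ∧ dz gives (-x - 2*z) dx ∧ dy ∧ dz
  d(w*(x + z)) includes (∂/∂z)(w*(x + z)) dz = (w) dz, which multiplied by dx ∧ dw gives (-w) dx ∧ dz ∧ dw
  d(y*(-w - 2*x - y)) includes (∂/∂x)(y*(-w - 2*x - y)) dx = (-2*y) dx, which multiplied by dy ∧ dz gives (-2*y) dx ∧ dy ∧ dz
  d(y*(-w - 2*x - y)) includes (∂/∂w)(y*(-w - 2*x - y)) dw = (-y) dw, which multiplied by dy ∧ dz gives (-y) dy ∧ dz ∧ dw
  d(2*w*z) includes (∂/∂z)(2*w*z) dz = (2*w) dz, which multiplied by dy ∧ dw gives (-2*w) dy ∧ dz ∧ dw
Collecting like 3-forms: d(omega) = (x) dx ∧ dy ∧ dw + (-x - 2*y - 2*z) dx ∧ dy ∧ dz + (-w) dx ∧ dz ∧ dw + (-2*w - y) dy ∧ dz ∧ dw.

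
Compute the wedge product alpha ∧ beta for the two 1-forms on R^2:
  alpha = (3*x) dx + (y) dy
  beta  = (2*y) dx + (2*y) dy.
alpha ∧ beta = (2*y*(3*x - y)) dx ∧ dy

Distribute the wedge, using dx_i ∧ dx_j = -dx_j ∧ dx_i and dx_i ∧ dx_i = 0. For each pair (i, j) with i < j, the coefficient of dx_i ∧ dx_j in alpha ∧ beta is (alpha_i * beta_j - alpha_j * beta_i). Collecting: alpha ∧ beta = (2*y*(3*x - y)) dx ∧ dy.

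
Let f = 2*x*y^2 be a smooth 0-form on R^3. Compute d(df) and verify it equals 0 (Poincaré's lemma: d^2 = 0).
d(df) = 0

Step 1: df = sum_i (∂f/∂x_i) dx_i = (2*y^2) dx + (4*x*y) dy + (0) dz.
Step 2: Apply d again. Using the 1-form formula, the coefficient of dx ∧ dy in d(df) is ∂^2 f/∂x ∂y - ∂^2 f/∂y ∂x = (4*y) - (4*y) = 0 (equality of mixed partials for smooth f).
Similarly for dx ∧ dz and dy ∧ dz — all coefficients vanish. So d(df) = 0.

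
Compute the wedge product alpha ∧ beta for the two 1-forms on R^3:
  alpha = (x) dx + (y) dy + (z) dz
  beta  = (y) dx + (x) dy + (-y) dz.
alpha ∧ beta = (x^2 - y^2) dx ∧ dy + (-y*(x + z)) dx ∧ dz + (-x*z - y^2) dy ∧ dz

Distribute the wedge, using dx_i ∧ dx_j = -dx_j ∧ dx_i and dx_i ∧ dx_i = 0. For each pair (i, j) with i < j, the coefficient of dx_i ∧ dx_j in alpha ∧ beta is (alpha_i * beta_j - alpha_j * beta_i). Collecting: alpha ∧ beta = (x^2 - y^2) dx ∧ dy + (-y*(x + z)) dx ∧ dz + (-x*z - y^2) dy ∧ dz.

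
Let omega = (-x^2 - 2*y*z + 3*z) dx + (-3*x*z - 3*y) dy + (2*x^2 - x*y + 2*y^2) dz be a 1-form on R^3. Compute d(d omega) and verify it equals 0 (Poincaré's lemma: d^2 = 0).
d(d omega) = 0

Step 1: d omega = sum_{i<j} (∂f_j/∂x_i - ∂f_i/∂x_j) dx_i ∧ dx_j:
  coeff of dx ∧ dy: -z
  coeff of dx ∧ dz: 4*x + y - 3
  coeff of dy ∧ dz: 2*x + 4*y
Step 2: Apply d again to each 2-form coefficient. The only possible 3-form in R^3 is dx ∧ dy ∧ dz, with coefficient
  ∂(coeff of dy∧dz)/∂x - ∂(coeff of dx∧dz)/∂y + ∂(coeff of dx∧dy)/∂z
  = ∂/∂x (2*x + 4*y) - ∂/∂y (4*x + y - 3) + ∂/∂z (-z).
Each of these terms simplifies to sums of mixed partials that cancel in pairs. The result is 0 (by equality of mixed partials for smooth functions — Schwarz / Clairaut).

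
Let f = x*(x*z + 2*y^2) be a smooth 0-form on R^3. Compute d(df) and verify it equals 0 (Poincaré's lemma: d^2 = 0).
d(df) = 0

Step 1: df = sum_i (∂f/∂x_i) dx_i = (2*x*z + 2*y^2) dx + (4*x*y) dy + (x^2) dz.
Step 2: Apply d again. Using the 1-form formula, the coefficient of dx ∧ dy in d(df) is ∂^2 f/∂x ∂y - ∂^2 f/∂y ∂x = (4*y) - (4*y) = 0 (equality of mixed partials for smooth f).
Similarly for dx ∧ dz and dy ∧ dz — all coefficients vanish. So d(df) = 0.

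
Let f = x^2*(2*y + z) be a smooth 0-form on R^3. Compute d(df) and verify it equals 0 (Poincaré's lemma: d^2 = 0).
d(df) = 0

Step 1: df = sum_i (∂f/∂x_i) dx_i = (2*x*(2*y + z)) dx + (2*x^2) dy + (x^2) dz.
Step 2: Apply d again. Using the 1-form formula, the coefficient of dx ∧ dy in d(df) is ∂^2 f/∂x ∂y - ∂^2 f/∂y ∂x = (4*x) - (4*x) = 0 (equality of mixed partials for smooth f).
Similarly for dx ∧ dz and dy ∧ dz — all coefficients vanish. So d(df) = 0.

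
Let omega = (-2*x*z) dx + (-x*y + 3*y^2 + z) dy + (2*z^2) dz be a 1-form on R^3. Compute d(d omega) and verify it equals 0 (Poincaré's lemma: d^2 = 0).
d(d omega) = 0

Step 1: d omega = sum_{i<j} (∂f_j/∂x_i - ∂f_i/∂x_j) dx_i ∧ dx_j:
  coeff of dx ∧ dy: -y
  coeff of dx ∧ dz: 2*x
  coeff of dy ∧ dz: -1
Step 2: Apply d again to each 2-form coefficient. The only possible 3-form in R^3 is dx ∧ dy ∧ dz, with coefficient
  ∂(coeff of dy∧dz)/∂x - ∂(coeff of dx∧dz)/∂y + ∂(coeff of dx∧dy)/∂z
  = ∂/∂x (-1) - ∂/∂y (2*x) + ∂/∂z (-y).
Each of these terms simplifies to sums of mixed partials that cancel in pairs. The result is 0 (by equality of mixed partials for smooth functions — Schwarz / Clairaut).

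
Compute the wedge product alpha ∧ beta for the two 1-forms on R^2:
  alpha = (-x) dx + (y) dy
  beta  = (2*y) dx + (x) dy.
alpha ∧ beta = (-x^2 - 2*y^2) dx ∧ dy

Distribute the wedge, using dx_i ∧ dx_j = -dx_j ∧ dx_i and dx_i ∧ dx_i = 0. For each pair (i, j) with i < j, the coefficient of dx_i ∧ dx_j in alpha ∧ beta is (alpha_i * beta_j - alpha_j * beta_i). Collecting: alpha ∧ beta = (-x^2 - 2*y^2) dx ∧ dy.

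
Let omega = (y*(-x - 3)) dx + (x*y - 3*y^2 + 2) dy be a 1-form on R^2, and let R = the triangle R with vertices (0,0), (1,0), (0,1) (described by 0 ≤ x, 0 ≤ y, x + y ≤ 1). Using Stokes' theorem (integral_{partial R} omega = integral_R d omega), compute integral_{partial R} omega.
integral_(partial R) omega = 11/6

Stokes: integral_partial_R omega = integral_R d omega with d omega = (∂Q/∂x - ∂P/∂y) dx ∧ dy.
  ∂Q/∂x = y
  ∂P/∂y = -x - 3
  integrand = ∂Q/∂x - ∂P/∂y = x + y + 3.
Integrating over R: integral_0^1 integral_0^{1-x} (x + y + 3) dy dx = 11/6.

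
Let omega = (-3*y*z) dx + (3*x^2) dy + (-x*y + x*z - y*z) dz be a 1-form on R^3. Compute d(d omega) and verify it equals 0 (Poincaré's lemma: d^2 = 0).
d(d omega) = 0

Step 1: d omega = sum_{i<j} (∂f_j/∂x_i - ∂f_i/∂x_j) dx_i ∧ dx_j:
  coeff of dx ∧ dy: 6*x + 3*z
  coeff of dx ∧ dz: 2*y + z
  coeff of dy ∧ dz: -x - z
Step 2: Apply d again to each 2-form coefficient. The only possible 3-form in R^3 is dx ∧ dy ∧ dz, with coefficient
  ∂(coeff of dy∧dz)/∂x - ∂(coeff of dx∧dz)/∂y + ∂(coeff of dx∧dy)/∂z
  = ∂/∂x (-x - z) - ∂/∂y (2*y + z) + ∂/∂z (6*x + 3*z).
Each of these terms simplifies to sums of mixed partials that cancel in pairs. The result is 0 (by equality of mixed partials for smooth functions — Schwarz / Clairaut).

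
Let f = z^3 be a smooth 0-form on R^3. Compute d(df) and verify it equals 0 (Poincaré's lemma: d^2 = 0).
d(df) = 0

Step 1: df = sum_i (∂f/∂x_i) dx_i = (0) dx + (0) dy + (3*z^2) dz.
Step 2: Apply d again. Using the 1-form formula, the coefficient of dx ∧ dy in d(df) is ∂^2 f/∂x ∂y - ∂^2 f/∂y ∂x = (0) - (0) = 0 (equality of mixed partials for smooth f).
Similarly for dx ∧ dz and dy ∧ dz — all coefficients vanish. So d(df) = 0.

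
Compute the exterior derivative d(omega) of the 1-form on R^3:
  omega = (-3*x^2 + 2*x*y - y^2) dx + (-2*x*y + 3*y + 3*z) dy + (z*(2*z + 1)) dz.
d(omega) = (-2*x) dx ∧ dy + (-3) dy ∧ dz

For a 1-form omega = sum_i f_i dx_i, the exterior derivative is
  d(omega) = sum_{i < j} (∂f_j/∂x_i - ∂f_i/∂x_j) dx_i ∧ dx_j.
  coefficient of dx ∧ dy: ∂f_2/∂x - ∂f_1/∂y = ∂(-2*x*y + 3*y + 3*z)/∂x - ∂(-3*x^2 + 2*x*y - y^2)/∂y = -2*x
  coefficient of dy ∧ dz: ∂f_3/∂y - ∂f_2/∂z = ∂(z*(2*z + 1))/∂y - ∂(-2*x*y + 3*y + 3*z)/∂z = -3
Assembling: d(omega) = (-2*x) dx ∧ dy + (-3) dy ∧ dz.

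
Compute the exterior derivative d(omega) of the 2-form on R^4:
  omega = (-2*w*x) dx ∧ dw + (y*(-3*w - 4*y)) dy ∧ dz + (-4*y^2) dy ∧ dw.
d(omega) = (-3*y) dy ∧ dz ∧ dw

For a 2-form omega = sum_{i<j} g_{ij} dx_i ∧ dx_j, the exterior derivative is
  d(omega) = sum_{i<j} d(g_{ij}) ∧ dx_i ∧ dx_j = sum_{i<j, k} (∂g_{ij}/∂x_k) dx_k ∧ dx_i ∧ dx_j.
Expand each term, using dx_k ∧ dx_i ∧ dx_j = sgn(permutation) dx_{(a)} ∧ dx_{(b)} ∧ dx_{(c)} with (a < b < c) sorted:
  d(y*(-3*w - 4*y)) includes (∂/∂w)(y*(-3*w - 4*y)) dw = (-3*y) dw, which multiplied by dy ∧ dz gives (-3*y) dy ∧ dz ∧ dw
Collecting like 3-forms: d(omega) = (-3*y) dy ∧ dz ∧ dw.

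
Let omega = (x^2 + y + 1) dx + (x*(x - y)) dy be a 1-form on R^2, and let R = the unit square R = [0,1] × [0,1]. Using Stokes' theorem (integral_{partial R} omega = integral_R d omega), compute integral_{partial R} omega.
integral_(partial R) omega = -1/2

Stokes: integral_partial_R omega = integral_R d omega with d omega = (∂Q/∂x - ∂P/∂y) dx ∧ dy.
  ∂Q/∂x = 2*x - y
  ∂P/∂y = 1
  integrand = ∂Q/∂x - ∂P/∂y = 2*x - y - 1.
Integrating over R: integral_0^1 integral_0^1 (2*x - y - 1) dx dy = -1/2.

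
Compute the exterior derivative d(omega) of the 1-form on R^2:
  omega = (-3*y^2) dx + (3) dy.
d(omega) = (6*y) dx ∧ dy

For a 1-form omega = sum_i f_i dx_i, the exterior derivative is
  d(omega) = sum_{i < j} (∂f_j/∂x_i - ∂f_i/∂x_j) dx_i ∧ dx_j.
  coefficient of dx ∧ dy: ∂f_2/∂x - ∂f_1/∂y = ∂(3)/∂x - ∂(-3*y^2)/∂y = 6*y
Assembling: d(omega) = (6*y) dx ∧ dy.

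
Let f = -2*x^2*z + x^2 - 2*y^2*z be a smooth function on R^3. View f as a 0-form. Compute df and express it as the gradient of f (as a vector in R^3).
df = (2*x*(1 - 2*z)) dx + (-4*y*z) dy + (-2*x^2 - 2*y^2) dz; grad f = (2*x*(1 - 2*z), -4*y*z, -2*x^2 - 2*y^2)

For a 0-form f, d f = (∂f/∂x) dx + (∂f/∂y) dy + (∂f/∂z) dz. The components of the vector representation are exactly the entries of grad f in Cartesian coordinates:
  ∂f/∂x = 2*x*(1 - 2*z)
  ∂f/∂y = -4*y*z
  ∂f/∂z = -2*x^2 - 2*y^2.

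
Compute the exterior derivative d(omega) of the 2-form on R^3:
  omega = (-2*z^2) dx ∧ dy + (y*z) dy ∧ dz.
d(omega) = (-4*z) dx ∧ dy ∧ dz

For a 2-form omega = sum_{i<j} g_{ij} dx_i ∧ dx_j, the exterior derivative is
  d(omega) = sum_{i<j} d(g_{ij}) ∧ dx_i ∧ dx_j = sum_{i<j, k} (∂g_{ij}/∂x_k) dx_k ∧ dx_i ∧ dx_j.
Expand each term, using dx_k ∧ dx_i ∧ dx_j = sgn(permutation) dx_{(a)} ∧ dx_{(b)} ∧ dx_{(c)} with (a < b < c) sorted:
  d(-2*z^2) includes (∂/∂z)(-2*z^2) dz = (-4*z) dz, which multiplied by dx ∧ dy gives (-4*z) dx ∧ dy ∧ dz
Collecting like 3-forms: d(omega) = (-4*z) dx ∧ dy ∧ dz.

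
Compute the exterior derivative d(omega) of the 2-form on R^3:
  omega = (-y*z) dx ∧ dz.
d(omega) = (z) dx ∧ dy ∧ dz

For a 2-form omega = sum_{i<j} g_{ij} dx_i ∧ dx_j, the exterior derivative is
  d(omega) = sum_{i<j} d(g_{ij}) ∧ dx_i ∧ dx_j = sum_{i<j, k} (∂g_{ij}/∂x_k) dx_k ∧ dx_i ∧ dx_j.
Expand each term, using dx_k ∧ dx_i ∧ dx_j = sgn(permutation) dx_{(a)} ∧ dx_{(b)} ∧ dx_{(c)} with (a < b < c) sorted:
  d(-y*z) includes (∂/∂y)(-y*z) dy = (-z) dy, which multiplied by dx ∧ dz gives (z) dx ∧ dy ∧ dz
Collecting like 3-forms: d(omega) = (z) dx ∧ dy ∧ dz.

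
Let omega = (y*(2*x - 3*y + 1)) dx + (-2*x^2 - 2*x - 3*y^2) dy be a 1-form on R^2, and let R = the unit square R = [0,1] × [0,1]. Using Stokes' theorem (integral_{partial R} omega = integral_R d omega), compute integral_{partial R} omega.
integral_(partial R) omega = -3

Stokes: integral_partial_R omega = integral_R d omega with d omega = (∂Q/∂x - ∂P/∂y) dx ∧ dy.
  ∂Q/∂x = -4*x - 2
  ∂P/∂y = 2*x - 6*y + 1
  integrand = ∂Q/∂x - ∂P/∂y = -6*x + 6*y - 3.
Integrating over R: integral_0^1 integral_0^1 (-6*x + 6*y - 3) dx dy = -3.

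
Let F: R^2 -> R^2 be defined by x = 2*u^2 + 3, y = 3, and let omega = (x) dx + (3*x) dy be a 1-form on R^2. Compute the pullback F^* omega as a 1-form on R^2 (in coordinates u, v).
F^* omega = (8*u^3 + 12*u) du

Using F^*(f dg) = (f ∘ F) d(g ∘ F), substitute each coordinate x_i by F_i(u, v) in f_i, and replace dx_i by d F_i = (∂F_i/∂u) du + (∂F_i/∂v) dv.
  For the x component: f_1(F) = 2*u^2 + 3; d F_1 = (4*u) du + (0) dv
  For the y component: f_2(F) = 6*u^2 + 9; d F_2 = (0) du + (0) dv
Combining and collecting du, dv coefficients:
  coeff of du: 8*u^3 + 12*u
  coeff of dv: 0
F^* omega = (8*u^3 + 12*u) du.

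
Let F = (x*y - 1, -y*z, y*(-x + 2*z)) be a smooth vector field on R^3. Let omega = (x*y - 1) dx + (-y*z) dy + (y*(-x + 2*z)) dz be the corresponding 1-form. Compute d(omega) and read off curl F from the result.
d(omega) = (-x + y + 2*z) dy ∧ dz + (y) dz ∧ dx + (-x) dx ∧ dy; curl F = (-x + y + 2*z, y, -x)

d omega = sum_{i<j} (∂f_j/∂x_i - ∂f_i/∂x_j) dx_i ∧ dx_j. Under the identification (dy ∧ dz, dz ∧ dx, dx ∧ dy) ↔ (e_x, e_y, e_z), the coefficients are exactly the components of curl F. Compute:
  ∂R/∂y - ∂Q/∂z = (-x + 2*z) - (-y) = -x + y + 2*z
  ∂P/∂z - ∂R/∂x = (0) - (-y) = y
  ∂Q/∂x - ∂P/∂y = (0) - (x) = -x.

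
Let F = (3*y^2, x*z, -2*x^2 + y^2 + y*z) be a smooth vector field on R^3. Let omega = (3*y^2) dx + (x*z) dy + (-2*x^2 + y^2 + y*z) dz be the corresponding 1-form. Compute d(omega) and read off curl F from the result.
d(omega) = (-x + 2*y + z) dy ∧ dz + (4*x) dz ∧ dx + (-6*y + z) dx ∧ dy; curl F = (-x + 2*y + z, 4*x, -6*y + z)

d omega = sum_{i<j} (∂f_j/∂x_i - ∂f_i/∂x_j) dx_i ∧ dx_j. Under the identification (dy ∧ dz, dz ∧ dx, dx ∧ dy) ↔ (e_x, e_y, e_z), the coefficients are exactly the components of curl F. Compute:
  ∂R/∂y - ∂Q/∂z = (2*y + z) - (x) = -x + 2*y + z
  ∂P/∂z - ∂R/∂x = (0) - (-4*x) = 4*x
  ∂Q/∂x - ∂P/∂y = (z) - (6*y) = -6*y + z.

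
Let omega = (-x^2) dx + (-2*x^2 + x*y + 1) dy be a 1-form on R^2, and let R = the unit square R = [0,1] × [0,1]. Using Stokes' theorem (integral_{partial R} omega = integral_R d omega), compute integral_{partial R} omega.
integral_(partial R) omega = -3/2

Stokes: integral_partial_R omega = integral_R d omega with d omega = (∂Q/∂x - ∂P/∂y) dx ∧ dy.
  ∂Q/∂x = -4*x + y
  ∂P/∂y = 0
  integrand = ∂Q/∂x - ∂P/∂y = -4*x + y.
Integrating over R: integral_0^1 integral_0^1 (-4*x + y) dx dy = -3/2.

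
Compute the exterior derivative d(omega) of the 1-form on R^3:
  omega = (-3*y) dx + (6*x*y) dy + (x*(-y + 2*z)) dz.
d(omega) = (6*y + 3) dx ∧ dy + (-y + 2*z) dx ∧ dz + (-x) dy ∧ dz

For a 1-form omega = sum_i f_i dx_i, the exterior derivative is
  d(omega) = sum_{i < j} (∂f_j/∂x_i - ∂f_i/∂x_j) dx_i ∧ dx_j.
  coefficient of dx ∧ dy: ∂f_2/∂x - ∂f_1/∂y = ∂(6*x*y)/∂x - ∂(-3*y)/∂y = 6*y + 3
  coefficient of dx ∧ dz: ∂f_3/∂x - ∂f_1/∂z = ∂(x*(-y + 2*z))/∂x - ∂(-3*y)/∂z = -y + 2*z
  coefficient of dy ∧ dz: ∂f_3/∂y - ∂f_2/∂z = ∂(x*(-y + 2*z))/∂y - ∂(6*x*y)/∂z = -x
Assembling: d(omega) = (6*y + 3) dx ∧ dy + (-y + 2*z) dx ∧ dz + (-x) dy ∧ dz.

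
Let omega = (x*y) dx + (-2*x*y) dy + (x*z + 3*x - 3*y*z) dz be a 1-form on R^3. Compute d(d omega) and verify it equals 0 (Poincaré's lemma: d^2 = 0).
d(d omega) = 0

Step 1: d omega = sum_{i<j} (∂f_j/∂x_i - ∂f_i/∂x_j) dx_i ∧ dx_j:
  coeff of dx ∧ dy: -x - 2*y
  coeff of dx ∧ dz: z + 3
  coeff of dy ∧ dz: -3*z
Step 2: Apply d again to each 2-form coefficient. The only possible 3-form in R^3 is dx ∧ dy ∧ dz, with coefficient
  ∂(coeff of dy∧dz)/∂x - ∂(coeff of dx∧dz)/∂y + ∂(coeff of dx∧dy)/∂z
  = ∂/∂x (-3*z) - ∂/∂y (z + 3) + ∂/∂z (-x - 2*y).
Each of these terms simplifies to sums of mixed partials that cancel in pairs. The result is 0 (by equality of mixed partials for smooth functions — Schwarz / Clairaut).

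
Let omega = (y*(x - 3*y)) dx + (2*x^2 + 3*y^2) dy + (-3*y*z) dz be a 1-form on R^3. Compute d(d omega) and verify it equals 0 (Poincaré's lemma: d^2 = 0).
d(d omega) = 0

Step 1: d omega = sum_{i<j} (∂f_j/∂x_i - ∂f_i/∂x_j) dx_i ∧ dx_j:
  coeff of dx ∧ dy: 3*x + 6*y
  coeff of dx ∧ dz: 0
  coeff of dy ∧ dz: -3*z
Step 2: Apply d again to each 2-form coefficient. The only possible 3-form in R^3 is dx ∧ dy ∧ dz, with coefficient
  ∂(coeff of dy∧dz)/∂x - ∂(coeff of dx∧dz)/∂y + ∂(coeff of dx∧dy)/∂z
  = ∂/∂x (-3*z) - ∂/∂y (0) + ∂/∂z (3*x + 6*y).
Each of these terms simplifies to sums of mixed partials that cancel in pairs. The result is 0 (by equality of mixed partials for smooth functions — Schwarz / Clairaut).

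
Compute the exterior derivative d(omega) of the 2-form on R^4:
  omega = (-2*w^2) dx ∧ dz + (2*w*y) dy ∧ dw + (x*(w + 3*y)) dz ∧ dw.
d(omega) = (-3*w + 3*y) dx ∧ dz ∧ dw + (3*x) dy ∧ dz ∧ dw

For a 2-form omega = sum_{i<j} g_{ij} dx_i ∧ dx_j, the exterior derivative is
  d(omega) = sum_{i<j} d(g_{ij}) ∧ dx_i ∧ dx_j = sum_{i<j, k} (∂g_{ij}/∂x_k) dx_k ∧ dx_i ∧ dx_j.
Expand each term, using dx_k ∧ dx_i ∧ dx_j = sgn(permutation) dx_{(a)} ∧ dx_{(b)} ∧ dx_{(c)} with (a < b < c) sorted:
  d(-2*w^2) includes (∂/∂w)(-2*w^2) dw = (-4*w) dw, which multiplied by dx ∧ dz gives (-4*w) dx ∧ dz ∧ dw
  d(x*(w + 3*y)) includes (∂/∂x)(x*(w + 3*y)) dx = (w + 3*y) dx, which multiplied by dz ∧ dw gives (w + 3*y) dx ∧ dz ∧ dw
  d(x*(w + 3*y)) includes (∂/∂y)(x*(w + 3*y)) dy = (3*x) dy, which multiplied by dz ∧ dw gives (3*x) dy ∧ dz ∧ dw
Collecting like 3-forms: d(omega) = (-3*w + 3*y) dx ∧ dz ∧ dw + (3*x) dy ∧ dz ∧ dw.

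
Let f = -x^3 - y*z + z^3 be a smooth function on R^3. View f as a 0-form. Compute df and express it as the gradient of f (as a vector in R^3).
df = (-3*x^2) dx + (-z) dy + (-y + 3*z^2) dz; grad f = (-3*x^2, -z, -y + 3*z^2)

For a 0-form f, d f = (∂f/∂x) dx + (∂f/∂y) dy + (∂f/∂z) dz. The components of the vector representation are exactly the entries of grad f in Cartesian coordinates:
  ∂f/∂x = -3*x^2
  ∂f/∂y = -z
  ∂f/∂z = -y + 3*z^2.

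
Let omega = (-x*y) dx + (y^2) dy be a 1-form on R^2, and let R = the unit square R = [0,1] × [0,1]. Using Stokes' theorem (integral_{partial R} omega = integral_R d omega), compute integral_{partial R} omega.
integral_(partial R) omega = 1/2

Stokes: integral_partial_R omega = integral_R d omega with d omega = (∂Q/∂x - ∂P/∂y) dx ∧ dy.
  ∂Q/∂x = 0
  ∂P/∂y = -x
  integrand = ∂Q/∂x - ∂P/∂y = x.
Integrating over R: integral_0^1 integral_0^1 (x) dx dy = 1/2.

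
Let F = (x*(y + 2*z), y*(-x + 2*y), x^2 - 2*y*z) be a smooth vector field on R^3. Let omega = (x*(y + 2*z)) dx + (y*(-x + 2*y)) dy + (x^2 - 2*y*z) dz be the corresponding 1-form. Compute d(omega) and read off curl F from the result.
d(omega) = (-2*z) dy ∧ dz + (0) dz ∧ dx + (-x - y) dx ∧ dy; curl F = (-2*z, 0, -x - y)

d omega = sum_{i<j} (∂f_j/∂x_i - ∂f_i/∂x_j) dx_i ∧ dx_j. Under the identification (dy ∧ dz, dz ∧ dx, dx ∧ dy) ↔ (e_x, e_y, e_z), the coefficients are exactly the components of curl F. Compute:
  ∂R/∂y - ∂Q/∂z = (-2*z) - (0) = -2*z
  ∂P/∂z - ∂R/∂x = (2*x) - (2*x) = 0
  ∂Q/∂x - ∂P/∂y = (-y) - (x) = -x - y.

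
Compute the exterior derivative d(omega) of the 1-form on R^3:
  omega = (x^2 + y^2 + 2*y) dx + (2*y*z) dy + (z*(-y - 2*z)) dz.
d(omega) = (-2*y - 2) dx ∧ dy + (-2*y - z) dy ∧ dz

For a 1-form omega = sum_i f_i dx_i, the exterior derivative is
  d(omega) = sum_{i < j} (∂f_j/∂x_i - ∂f_i/∂x_j) dx_i ∧ dx_j.
  coefficient of dx ∧ dy: ∂f_2/∂x - ∂f_1/∂y = ∂(2*y*z)/∂x - ∂(x^2 + y^2 + 2*y)/∂y = -2*y - 2
  coefficient of dy ∧ dz: ∂f_3/∂y - ∂f_2/∂z = ∂(z*(-y - 2*z))/∂y - ∂(2*y*z)/∂z = -2*y - z
Assembling: d(omega) = (-2*y - 2) dx ∧ dy + (-2*y - z) dy ∧ dz.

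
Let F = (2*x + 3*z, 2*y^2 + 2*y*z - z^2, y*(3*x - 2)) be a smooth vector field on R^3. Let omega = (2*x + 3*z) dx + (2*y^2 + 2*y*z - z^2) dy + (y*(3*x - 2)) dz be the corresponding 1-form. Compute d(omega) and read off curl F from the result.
d(omega) = (3*x - 2*y + 2*z - 2) dy ∧ dz + (3 - 3*y) dz ∧ dx + (0) dx ∧ dy; curl F = (3*x - 2*y + 2*z - 2, 3 - 3*y, 0)

d omega = sum_{i<j} (∂f_j/∂x_i - ∂f_i/∂x_j) dx_i ∧ dx_j. Under the identification (dy ∧ dz, dz ∧ dx, dx ∧ dy) ↔ (e_x, e_y, e_z), the coefficients are exactly the components of curl F. Compute:
  ∂R/∂y - ∂Q/∂z = (3*x - 2) - (2*y - 2*z) = 3*x - 2*y + 2*z - 2
  ∂P/∂z - ∂R/∂x = (3) - (3*y) = 3 - 3*y
  ∂Q/∂x - ∂P/∂y = (0) - (0) = 0.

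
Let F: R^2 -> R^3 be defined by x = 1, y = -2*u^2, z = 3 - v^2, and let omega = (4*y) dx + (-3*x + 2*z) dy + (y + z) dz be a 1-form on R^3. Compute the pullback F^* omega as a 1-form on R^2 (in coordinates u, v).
F^* omega = (4*u*(2*v^2 - 3)) du + (2*v*(2*u^2 + v^2 - 3)) dv

Using F^*(f dg) = (f ∘ F) d(g ∘ F), substitute each coordinate x_i by F_i(u, v) in f_i, and replace dx_i by d F_i = (∂F_i/∂u) du + (∂F_i/∂v) dv.
  For the x component: f_1(F) = -8*u^2; d F_1 = (0) du + (0) dv
  For the y component: f_2(F) = 3 - 2*v^2; d F_2 = (-4*u) du + (0) dv
  For the z component: f_3(F) = -2*u^2 - v^2 + 3; d F_3 = (0) du + (-2*v) dv
Combining and collecting du, dv coefficients:
  coeff of du: 4*u*(2*v^2 - 3)
  coeff of dv: 2*v*(2*u^2 + v^2 - 3)
F^* omega = (4*u*(2*v^2 - 3)) du + (2*v*(2*u^2 + v^2 - 3)) dv.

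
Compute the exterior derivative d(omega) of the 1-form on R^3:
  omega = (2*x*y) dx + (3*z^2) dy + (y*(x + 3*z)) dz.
d(omega) = (-2*x) dx ∧ dy + (y) dx ∧ dz + (x - 3*z) dy ∧ dz

For a 1-form omega = sum_i f_i dx_i, the exterior derivative is
  d(omega) = sum_{i < j} (∂f_j/∂x_i - ∂f_i/∂x_j) dx_i ∧ dx_j.
  coefficient of dx ∧ dy: ∂f_2/∂x - ∂f_1/∂y = ∂(3*z^2)/∂x - ∂(2*x*y)/∂y = -2*x
  coefficient of dx ∧ dz: ∂f_3/∂x - ∂f_1/∂z = ∂(y*(x + 3*z))/∂x - ∂(2*x*y)/∂z = y
  coefficient of dy ∧ dz: ∂f_3/∂y - ∂f_2/∂z = ∂(y*(x + 3*z))/∂y - ∂(3*z^2)/∂z = x - 3*z
Assembling: d(omega) = (-2*x) dx ∧ dy + (y) dx ∧ dz + (x - 3*z) dy ∧ dz.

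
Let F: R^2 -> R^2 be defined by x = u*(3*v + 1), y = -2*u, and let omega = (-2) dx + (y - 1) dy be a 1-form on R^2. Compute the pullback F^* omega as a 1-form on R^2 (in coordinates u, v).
F^* omega = (4*u - 6*v) du + (-6*u) dv

Using F^*(f dg) = (f ∘ F) d(g ∘ F), substitute each coordinate x_i by F_i(u, v) in f_i, and replace dx_i by d F_i = (∂F_i/∂u) du + (∂F_i/∂v) dv.
  For the x component: f_1(F) = -2; d F_1 = (3*v + 1) du + (3*u) dv
  For the y component: f_2(F) = -2*u - 1; d F_2 = (-2) du + (0) dv
Combining and collecting du, dv coefficients:
  coeff of du: 4*u - 6*v
  coeff of dv: -6*u
F^* omega = (4*u - 6*v) du + (-6*u) dv.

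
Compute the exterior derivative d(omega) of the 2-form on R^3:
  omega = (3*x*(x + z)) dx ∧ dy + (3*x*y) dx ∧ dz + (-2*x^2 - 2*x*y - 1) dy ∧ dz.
d(omega) = (-4*x - 2*y) dx ∧ dy ∧ dz

For a 2-form omega = sum_{i<j} g_{ij} dx_i ∧ dx_j, the exterior derivative is
  d(omega) = sum_{i<j} d(g_{ij}) ∧ dx_i ∧ dx_j = sum_{i<j, k} (∂g_{ij}/∂x_k) dx_k ∧ dx_i ∧ dx_j.
Expand each term, using dx_k ∧ dx_i ∧ dx_j = sgn(permutation) dx_{(a)} ∧ dx_{(b)} ∧ dx_{(c)} with (a < b < c) sorted:
  d(3*x*(x + z)) includes (∂/∂z)(3*x*(x + z)) dz = (3*x) dz, which multiplied by dx ∧ dy gives (3*x) dx ∧ dy ∧ dz
  d(3*x*y) includes (∂/∂y)(3*x*y) dy = (3*x) dy, which multiplied by dx ∧ dz gives (-3*x) dx ∧ dy ∧ dz
  d(-2*x^2 - 2*x*y - 1) includes (∂/∂x)(-2*x^2 - 2*x*y - 1) dx = (-4*x - 2*y) dx, which multiplied by dy ∧ dz gives (-4*x - 2*y) dx ∧ dy ∧ dz
Collecting like 3-forms: d(omega) = (-4*x - 2*y) dx ∧ dy ∧ dz.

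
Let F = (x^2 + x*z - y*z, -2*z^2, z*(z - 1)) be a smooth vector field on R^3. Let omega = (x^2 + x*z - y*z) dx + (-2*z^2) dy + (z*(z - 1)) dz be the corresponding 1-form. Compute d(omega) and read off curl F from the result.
d(omega) = (4*z) dy ∧ dz + (x - y) dz ∧ dx + (z) dx ∧ dy; curl F = (4*z, x - y, z)

d omega = sum_{i<j} (∂f_j/∂x_i - ∂f_i/∂x_j) dx_i ∧ dx_j. Under the identification (dy ∧ dz, dz ∧ dx, dx ∧ dy) ↔ (e_x, e_y, e_z), the coefficients are exactly the components of curl F. Compute:
  ∂R/∂y - ∂Q/∂z = (0) - (-4*z) = 4*z
  ∂P/∂z - ∂R/∂x = (x - y) - (0) = x - y
  ∂Q/∂x - ∂P/∂y = (0) - (-z) = z.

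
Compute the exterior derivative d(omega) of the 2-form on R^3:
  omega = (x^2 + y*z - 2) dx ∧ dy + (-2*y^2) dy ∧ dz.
d(omega) = (y) dx ∧ dy ∧ dz

For a 2-form omega = sum_{i<j} g_{ij} dx_i ∧ dx_j, the exterior derivative is
  d(omega) = sum_{i<j} d(g_{ij}) ∧ dx_i ∧ dx_j = sum_{i<j, k} (∂g_{ij}/∂x_k) dx_k ∧ dx_i ∧ dx_j.
Expand each term, using dx_k ∧ dx_i ∧ dx_j = sgn(permutation) dx_{(a)} ∧ dx_{(b)} ∧ dx_{(c)} with (a < b < c) sorted:
  d(x^2 + y*z - 2) includes (∂/∂z)(x^2 + y*z - 2) dz = (y) dz, which multiplied by dx ∧ dy gives (y) dx ∧ dy ∧ dz
Collecting like 3-forms: d(omega) = (y) dx ∧ dy ∧ dz.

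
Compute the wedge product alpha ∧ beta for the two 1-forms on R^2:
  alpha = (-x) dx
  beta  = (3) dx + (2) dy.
alpha ∧ beta = (-2*x) dx ∧ dy

Distribute the wedge, using dx_i ∧ dx_j = -dx_j ∧ dx_i and dx_i ∧ dx_i = 0. For each pair (i, j) with i < j, the coefficient of dx_i ∧ dx_j in alpha ∧ beta is (alpha_i * beta_j - alpha_j * beta_i). Collecting: alpha ∧ beta = (-2*x) dx ∧ dy.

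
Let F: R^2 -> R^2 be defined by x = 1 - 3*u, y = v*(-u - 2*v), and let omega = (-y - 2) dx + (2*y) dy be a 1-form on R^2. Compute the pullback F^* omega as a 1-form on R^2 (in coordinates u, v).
F^* omega = (2*u*v^2 - 3*u*v + 4*v^3 - 6*v^2 + 6) du + (2*v*(u^2 + 6*u*v + 8*v^2)) dv

Using F^*(f dg) = (f ∘ F) d(g ∘ F), substitute each coordinate x_i by F_i(u, v) in f_i, and replace dx_i by d F_i = (∂F_i/∂u) du + (∂F_i/∂v) dv.
  For the x component: f_1(F) = u*v + 2*v^2 - 2; d F_1 = (-3) du + (0) dv
  For the y component: f_2(F) = 2*v*(-u - 2*v); d F_2 = (-v) du + (-u - 4*v) dv
Combining and collecting du, dv coefficients:
  coeff of du: 2*u*v^2 - 3*u*v + 4*v^3 - 6*v^2 + 6
  coeff of dv: 2*v*(u^2 + 6*u*v + 8*v^2)
F^* omega = (2*u*v^2 - 3*u*v + 4*v^3 - 6*v^2 + 6) du + (2*v*(u^2 + 6*u*v + 8*v^2)) dv.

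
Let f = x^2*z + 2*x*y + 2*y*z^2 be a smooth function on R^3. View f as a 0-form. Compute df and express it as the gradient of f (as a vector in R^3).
df = (2*x*z + 2*y) dx + (2*x + 2*z^2) dy + (x^2 + 4*y*z) dz; grad f = (2*x*z + 2*y, 2*x + 2*z^2, x^2 + 4*y*z)

For a 0-form f, d f = (∂f/∂x) dx + (∂f/∂y) dy + (∂f/∂z) dz. The components of the vector representation are exactly the entries of grad f in Cartesian coordinates:
  ∂f/∂x = 2*x*z + 2*y
  ∂f/∂y = 2*x + 2*z^2
  ∂f/∂z = x^2 + 4*y*z.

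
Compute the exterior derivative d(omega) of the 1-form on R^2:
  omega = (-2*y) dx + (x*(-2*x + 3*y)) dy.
d(omega) = (-4*x + 3*y + 2) dx ∧ dy

For a 1-form omega = sum_i f_i dx_i, the exterior derivative is
  d(omega) = sum_{i < j} (∂f_j/∂x_i - ∂f_i/∂x_j) dx_i ∧ dx_j.
  coefficient of dx ∧ dy: ∂f_2/∂x - ∂f_1/∂y = ∂(x*(-2*x + 3*y))/∂x - ∂(-2*y)/∂y = -4*x + 3*y + 2
Assembling: d(omega) = (-4*x + 3*y + 2) dx ∧ dy.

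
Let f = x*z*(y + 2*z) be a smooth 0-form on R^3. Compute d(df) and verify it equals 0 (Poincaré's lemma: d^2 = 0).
d(df) = 0

Step 1: df = sum_i (∂f/∂x_i) dx_i = (z*(y + 2*z)) dx + (x*z) dy + (x*(y + 4*z)) dz.
Step 2: Apply d again. Using the 1-form formula, the coefficient of dx ∧ dy in d(df) is ∂^2 f/∂x ∂y - ∂^2 f/∂y ∂x = (z) - (z) = 0 (equality of mixed partials for smooth f).
Similarly for dx ∧ dz and dy ∧ dz — all coefficients vanish. So d(df) = 0.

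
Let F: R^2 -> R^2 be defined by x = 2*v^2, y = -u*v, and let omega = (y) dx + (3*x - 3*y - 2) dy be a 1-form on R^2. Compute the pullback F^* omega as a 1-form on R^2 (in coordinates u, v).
F^* omega = (v*(-3*u*v - 6*v^2 + 2)) du + (u*(-3*u*v - 10*v^2 + 2)) dv

Using F^*(f dg) = (f ∘ F) d(g ∘ F), substitute each coordinate x_i by F_i(u, v) in f_i, and replace dx_i by d F_i = (∂F_i/∂u) du + (∂F_i/∂v) dv.
  For the x component: f_1(F) = -u*v; d F_1 = (0) du + (4*v) dv
  For the y component: f_2(F) = 3*u*v + 6*v^2 - 2; d F_2 = (-v) du + (-u) dv
Combining and collecting du, dv coefficients:
  coeff of du: v*(-3*u*v - 6*v^2 + 2)
  coeff of dv: u*(-3*u*v - 10*v^2 + 2)
F^* omega = (v*(-3*u*v - 6*v^2 + 2)) du + (u*(-3*u*v - 10*v^2 + 2)) dv.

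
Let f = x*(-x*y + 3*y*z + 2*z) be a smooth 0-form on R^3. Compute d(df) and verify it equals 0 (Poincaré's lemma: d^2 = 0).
d(df) = 0

Step 1: df = sum_i (∂f/∂x_i) dx_i = (-2*x*y + 3*y*z + 2*z) dx + (x*(-x + 3*z)) dy + (x*(3*y + 2)) dz.
Step 2: Apply d again. Using the 1-form formula, the coefficient of dx ∧ dy in d(df) is ∂^2 f/∂x ∂y - ∂^2 f/∂y ∂x = (-2*x + 3*z) - (-2*x + 3*z) = 0 (equality of mixed partials for smooth f).
Similarly for dx ∧ dz and dy ∧ dz — all coefficients vanish. So d(df) = 0.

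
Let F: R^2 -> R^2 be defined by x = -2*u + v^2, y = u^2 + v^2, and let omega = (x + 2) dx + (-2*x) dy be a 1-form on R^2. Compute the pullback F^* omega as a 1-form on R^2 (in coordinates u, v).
F^* omega = (8*u^2 - 4*u*v^2 + 4*u - 2*v^2 - 4) du + (2*v*(2*u - v^2 + 2)) dv

Using F^*(f dg) = (f ∘ F) d(g ∘ F), substitute each coordinate x_i by F_i(u, v) in f_i, and replace dx_i by d F_i = (∂F_i/∂u) du + (∂F_i/∂v) dv.
  For the x component: f_1(F) = -2*u + v^2 + 2; d F_1 = (-2) du + (2*v) dv
  For the y component: f_2(F) = 4*u - 2*v^2; d F_2 = (2*u) du + (2*v) dv
Combining and collecting du, dv coefficients:
  coeff of du: 8*u^2 - 4*u*v^2 + 4*u - 2*v^2 - 4
  coeff of dv: 2*v*(2*u - v^2 + 2)
F^* omega = (8*u^2 - 4*u*v^2 + 4*u - 2*v^2 - 4) du + (2*v*(2*u - v^2 + 2)) dv.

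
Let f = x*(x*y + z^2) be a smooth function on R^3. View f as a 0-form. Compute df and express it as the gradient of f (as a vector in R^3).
df = (2*x*y + z^2) dx + (x^2) dy + (2*x*z) dz; grad f = (2*x*y + z^2, x^2, 2*x*z)

For a 0-form f, d f = (∂f/∂x) dx + (∂f/∂y) dy + (∂f/∂z) dz. The components of the vector representation are exactly the entries of grad f in Cartesian coordinates:
  ∂f/∂x = 2*x*y + z^2
  ∂f/∂y = x^2
  ∂f/∂z = 2*x*z.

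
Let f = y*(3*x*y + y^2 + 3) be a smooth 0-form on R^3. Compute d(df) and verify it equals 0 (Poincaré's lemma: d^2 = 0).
d(df) = 0

Step 1: df = sum_i (∂f/∂x_i) dx_i = (3*y^2) dx + (6*x*y + 3*y^2 + 3) dy + (0) dz.
Step 2: Apply d again. Using the 1-form formula, the coefficient of dx ∧ dy in d(df) is ∂^2 f/∂x ∂y - ∂^2 f/∂y ∂x = (6*y) - (6*y) = 0 (equality of mixed partials for smooth f).
Similarly for dx ∧ dz and dy ∧ dz — all coefficients vanish. So d(df) = 0.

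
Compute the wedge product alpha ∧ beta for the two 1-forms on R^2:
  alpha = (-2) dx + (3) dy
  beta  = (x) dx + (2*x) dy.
alpha ∧ beta = (-7*x) dx ∧ dy

Distribute the wedge, using dx_i ∧ dx_j = -dx_j ∧ dx_i and dx_i ∧ dx_i = 0. For each pair (i, j) with i < j, the coefficient of dx_i ∧ dx_j in alpha ∧ beta is (alpha_i * beta_j - alpha_j * beta_i). Collecting: alpha ∧ beta = (-7*x) dx ∧ dy.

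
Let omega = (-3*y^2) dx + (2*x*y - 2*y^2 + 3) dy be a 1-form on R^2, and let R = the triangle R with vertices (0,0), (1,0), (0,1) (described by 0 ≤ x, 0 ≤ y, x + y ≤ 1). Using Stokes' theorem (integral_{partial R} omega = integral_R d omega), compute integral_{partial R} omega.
integral_(partial R) omega = 4/3

Stokes: integral_partial_R omega = integral_R d omega with d omega = (∂Q/∂x - ∂P/∂y) dx ∧ dy.
  ∂Q/∂x = 2*y
  ∂P/∂y = -6*y
  integrand = ∂Q/∂x - ∂P/∂y = 8*y.
Integrating over R: integral_0^1 integral_0^{1-x} (8*y) dy dx = 4/3.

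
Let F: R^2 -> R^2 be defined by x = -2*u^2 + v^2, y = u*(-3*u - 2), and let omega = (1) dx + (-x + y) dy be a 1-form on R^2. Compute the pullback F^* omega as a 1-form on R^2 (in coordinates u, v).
F^* omega = (6*u^3 + 14*u^2 + 6*u*v^2 + 2*v^2) du + (2*v) dv

Using F^*(f dg) = (f ∘ F) d(g ∘ F), substitute each coordinate x_i by F_i(u, v) in f_i, and replace dx_i by d F_i = (∂F_i/∂u) du + (∂F_i/∂v) dv.
  For the x component: f_1(F) = 1; d F_1 = (-4*u) du + (2*v) dv
  For the y component: f_2(F) = -u^2 - 2*u - v^2; d F_2 = (-6*u - 2) du + (0) dv
Combining and collecting du, dv coefficients:
  coeff of du: 6*u^3 + 14*u^2 + 6*u*v^2 + 2*v^2
  coeff of dv: 2*v
F^* omega = (6*u^3 + 14*u^2 + 6*u*v^2 + 2*v^2) du + (2*v) dv.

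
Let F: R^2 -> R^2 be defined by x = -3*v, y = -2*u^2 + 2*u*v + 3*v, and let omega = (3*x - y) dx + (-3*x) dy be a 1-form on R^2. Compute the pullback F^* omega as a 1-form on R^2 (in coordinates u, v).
F^* omega = (18*v*(-2*u + v)) du + (-6*u^2 + 24*u*v + 63*v) dv

Using F^*(f dg) = (f ∘ F) d(g ∘ F), substitute each coordinate x_i by F_i(u, v) in f_i, and replace dx_i by d F_i = (∂F_i/∂u) du + (∂F_i/∂v) dv.
  For the x component: f_1(F) = 2*u^2 - 2*u*v - 12*v; d F_1 = (0) du + (-3) dv
  For the y component: f_2(F) = 9*v; d F_2 = (-4*u + 2*v) du + (2*u + 3) dv
Combining and collecting du, dv coefficients:
  coeff of du: 18*v*(-2*u + v)
  coeff of dv: -6*u^2 + 24*u*v + 63*v
F^* omega = (18*v*(-2*u + v)) du + (-6*u^2 + 24*u*v + 63*v) dv.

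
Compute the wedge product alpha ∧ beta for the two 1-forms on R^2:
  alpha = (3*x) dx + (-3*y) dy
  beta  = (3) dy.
alpha ∧ beta = (9*x) dx ∧ dy

Distribute the wedge, using dx_i ∧ dx_j = -dx_j ∧ dx_i and dx_i ∧ dx_i = 0. For each pair (i, j) with i < j, the coefficient of dx_i ∧ dx_j in alpha ∧ beta is (alpha_i * beta_j - alpha_j * beta_i). Collecting: alpha ∧ beta = (9*x) dx ∧ dy.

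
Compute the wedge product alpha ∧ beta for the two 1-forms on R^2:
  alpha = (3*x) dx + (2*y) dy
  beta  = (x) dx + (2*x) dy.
alpha ∧ beta = (2*x*(3*x - y)) dx ∧ dy

Distribute the wedge, using dx_i ∧ dx_j = -dx_j ∧ dx_i and dx_i ∧ dx_i = 0. For each pair (i, j) with i < j, the coefficient of dx_i ∧ dx_j in alpha ∧ beta is (alpha_i * beta_j - alpha_j * beta_i). Collecting: alpha ∧ beta = (2*x*(3*x - y)) dx ∧ dy.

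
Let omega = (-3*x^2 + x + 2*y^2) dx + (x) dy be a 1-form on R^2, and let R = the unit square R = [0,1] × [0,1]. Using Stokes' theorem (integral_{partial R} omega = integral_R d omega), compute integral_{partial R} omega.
integral_(partial R) omega = -1

Stokes: integral_partial_R omega = integral_R d omega with d omega = (∂Q/∂x - ∂P/∂y) dx ∧ dy.
  ∂Q/∂x = 1
  ∂P/∂y = 4*y
  integrand = ∂Q/∂x - ∂P/∂y = 1 - 4*y.
Integrating over R: integral_0^1 integral_0^1 (1 - 4*y) dx dy = -1.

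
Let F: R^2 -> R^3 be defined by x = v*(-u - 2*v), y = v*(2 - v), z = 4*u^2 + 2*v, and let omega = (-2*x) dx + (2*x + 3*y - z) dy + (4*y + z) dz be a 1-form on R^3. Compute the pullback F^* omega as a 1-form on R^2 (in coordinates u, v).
F^* omega = (32*u^3 - 34*u*v^2 + 80*u*v - 4*v^3) du + (2*v*(3*u^2 - 4*u*v - 2*u - v^2 - 15*v + 14)) dv

Using F^*(f dg) = (f ∘ F) d(g ∘ F), substitute each coordinate x_i by F_i(u, v) in f_i, and replace dx_i by d F_i = (∂F_i/∂u) du + (∂F_i/∂v) dv.
  For the x component: f_1(F) = 2*v*(u + 2*v); d F_1 = (-v) du + (-u - 4*v) dv
  For the y component: f_2(F) = -4*u^2 - 2*u*v - 7*v^2 + 4*v; d F_2 = (0) du + (2 - 2*v) dv
  For the z component: f_3(F) = 4*u^2 - 4*v^2 + 10*v; d F_3 = (8*u) du + (2) dv
Combining and collecting du, dv coefficients:
  coeff of du: 32*u^3 - 34*u*v^2 + 80*u*v - 4*v^3
  coeff of dv: 2*v*(3*u^2 - 4*u*v - 2*u - v^2 - 15*v + 14)
F^* omega = (32*u^3 - 34*u*v^2 + 80*u*v - 4*v^3) du + (2*v*(3*u^2 - 4*u*v - 2*u - v^2 - 15*v + 14)) dv.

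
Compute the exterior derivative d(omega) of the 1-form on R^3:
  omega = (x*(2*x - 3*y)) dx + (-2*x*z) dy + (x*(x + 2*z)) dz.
d(omega) = (3*x - 2*z) dx ∧ dy + (2*x + 2*z) dx ∧ dz + (2*x) dy ∧ dz

For a 1-form omega = sum_i f_i dx_i, the exterior derivative is
  d(omega) = sum_{i < j} (∂f_j/∂x_i - ∂f_i/∂x_j) dx_i ∧ dx_j.
  coefficient of dx ∧ dy: ∂f_2/∂x - ∂f_1/∂y = ∂(-2*x*z)/∂x - ∂(x*(2*x - 3*y))/∂y = 3*x - 2*z
  coefficient of dx ∧ dz: ∂f_3/∂x - ∂f_1/∂z = ∂(x*(x + 2*z))/∂x - ∂(x*(2*x - 3*y))/∂z = 2*x + 2*z
  coefficient of dy ∧ dz: ∂f_3/∂y - ∂f_2/∂z = ∂(x*(x + 2*z))/∂y - ∂(-2*x*z)/∂z = 2*x
Assembling: d(omega) = (3*x - 2*z) dx ∧ dy + (2*x + 2*z) dx ∧ dz + (2*x) dy ∧ dz.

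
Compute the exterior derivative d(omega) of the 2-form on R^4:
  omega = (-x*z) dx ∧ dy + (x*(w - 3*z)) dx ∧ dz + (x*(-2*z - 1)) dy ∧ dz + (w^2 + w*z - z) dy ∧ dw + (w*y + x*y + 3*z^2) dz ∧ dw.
d(omega) = (-x - 2*z - 1) dx ∧ dy ∧ dz + (x + y) dx ∧ dz ∧ dw + (x + 1) dy ∧ dz ∧ dw

For a 2-form omega = sum_{i<j} g_{ij} dx_i ∧ dx_j, the exterior derivative is
  d(omega) = sum_{i<j} d(g_{ij}) ∧ dx_i ∧ dx_j = sum_{i<j, k} (∂g_{ij}/∂x_k) dx_k ∧ dx_i ∧ dx_j.
Expand each term, using dx_k ∧ dx_i ∧ dx_j = sgn(permutation) dx_{(a)} ∧ dx_{(b)} ∧ dx_{(c)} with (a < b < c) sorted:
  d(-x*z) includes (∂/∂z)(-x*z) dz = (-x) dz, which multiplied by dx ∧ dy gives (-x) dx ∧ dy ∧ dz
  d(x*(w - 3*z)) includes (∂/∂w)(x*(w - 3*z)) dw = (x) dw, which multiplied by dx ∧ dz gives (x) dx ∧ dz ∧ dw
  d(x*(-2*z - 1)) includes (∂/∂x)(x*(-2*z - 1)) dx = (-2*z - 1) dx, which multiplied by dy ∧ dz gives (-2*z - 1) dx ∧ dy ∧ dz
  d(w^2 + w*z - z) includes (∂/∂z)(w^2 + w*z - z) dz = (w - 1) dz, which multiplied by dy ∧ dw gives (1 - w) dy ∧ dz ∧ dw
  d(w*y + x*y + 3*z^2) includes (∂/∂x)(w*y + x*y + 3*z^2) dx = (y) dx, which multiplied by dz ∧ dw gives (y) dx ∧ dz ∧ dw
  d(w*y + x*y + 3*z^2) includes (∂/∂y)(w*y + x*y + 3*z^2) dy = (w + x) dy, which multiplied by dz ∧ dw gives (w + x) dy ∧ dz ∧ dw
Collecting like 3-forms: d(omega) = (-x - 2*z - 1) dx ∧ dy ∧ dz + (x + y) dx ∧ dz ∧ dw + (x + 1) dy ∧ dz ∧ dw.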